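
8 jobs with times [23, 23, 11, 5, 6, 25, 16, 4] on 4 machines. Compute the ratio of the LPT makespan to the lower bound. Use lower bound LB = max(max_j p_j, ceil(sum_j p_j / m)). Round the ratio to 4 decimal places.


LPT order: [25, 23, 23, 16, 11, 6, 5, 4]
Machine loads after assignment: [29, 29, 28, 27]
LPT makespan = 29
Lower bound = max(max_job, ceil(total/4)) = max(25, 29) = 29
Ratio = 29 / 29 = 1.0

1.0


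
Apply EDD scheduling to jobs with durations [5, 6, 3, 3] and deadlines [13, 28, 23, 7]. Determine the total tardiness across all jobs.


Sort by due date (EDD order): [(3, 7), (5, 13), (3, 23), (6, 28)]
Compute completion times and tardiness:
  Job 1: p=3, d=7, C=3, tardiness=max(0,3-7)=0
  Job 2: p=5, d=13, C=8, tardiness=max(0,8-13)=0
  Job 3: p=3, d=23, C=11, tardiness=max(0,11-23)=0
  Job 4: p=6, d=28, C=17, tardiness=max(0,17-28)=0
Total tardiness = 0

0


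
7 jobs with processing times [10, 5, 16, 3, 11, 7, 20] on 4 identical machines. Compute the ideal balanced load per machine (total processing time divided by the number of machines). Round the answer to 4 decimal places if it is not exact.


Total processing time = 10 + 5 + 16 + 3 + 11 + 7 + 20 = 72
Number of machines = 4
Ideal balanced load = 72 / 4 = 18.0

18.0


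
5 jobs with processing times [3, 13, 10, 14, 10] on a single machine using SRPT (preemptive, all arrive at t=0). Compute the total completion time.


Since all jobs arrive at t=0, SRPT equals SPT ordering.
SPT order: [3, 10, 10, 13, 14]
Completion times:
  Job 1: p=3, C=3
  Job 2: p=10, C=13
  Job 3: p=10, C=23
  Job 4: p=13, C=36
  Job 5: p=14, C=50
Total completion time = 3 + 13 + 23 + 36 + 50 = 125

125


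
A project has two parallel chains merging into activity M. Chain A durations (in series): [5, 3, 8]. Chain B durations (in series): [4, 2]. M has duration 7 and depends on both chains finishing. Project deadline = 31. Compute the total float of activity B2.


Forward pass: ES(B2) = sum of predecessors on chain B = 4
EF = ES + duration = 4 + 2 = 6
Backward pass: LF(M) = deadline = 31; LS(M) = 31 - 7 = 24
LF(B2) = LS(M) - sum(successors on chain B) = 24 - 0 = 24
LS = LF - duration = 24 - 2 = 22
Total float = LS - ES = 22 - 4 = 18

18


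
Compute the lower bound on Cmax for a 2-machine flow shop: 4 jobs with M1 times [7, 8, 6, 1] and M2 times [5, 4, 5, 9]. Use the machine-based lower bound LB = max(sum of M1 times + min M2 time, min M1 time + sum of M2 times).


LB1 = sum(M1 times) + min(M2 times) = 22 + 4 = 26
LB2 = min(M1 times) + sum(M2 times) = 1 + 23 = 24
Lower bound = max(LB1, LB2) = max(26, 24) = 26

26


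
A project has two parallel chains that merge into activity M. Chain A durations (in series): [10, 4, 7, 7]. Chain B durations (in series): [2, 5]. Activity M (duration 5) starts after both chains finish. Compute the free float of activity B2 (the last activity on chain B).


ES(B2) = sum of predecessors on chain B = 2
EF(B2) = ES + duration = 2 + 5 = 7
Successor of B2 is M. ES(M) = max(sum(A), sum(B)) = max(28, 7) = 28
Free float = ES(successor) - EF(current) = 28 - 7 = 21

21


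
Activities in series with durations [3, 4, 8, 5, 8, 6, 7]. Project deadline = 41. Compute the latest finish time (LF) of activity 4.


LF(activity 4) = deadline - sum of successor durations
Successors: activities 5 through 7 with durations [8, 6, 7]
Sum of successor durations = 21
LF = 41 - 21 = 20

20


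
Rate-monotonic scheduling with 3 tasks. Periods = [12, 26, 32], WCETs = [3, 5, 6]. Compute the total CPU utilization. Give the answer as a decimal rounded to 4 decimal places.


Compute individual utilizations (exact fractions):
  Task 1: C/T = 3/12 = 1/4 (approx. 0.25)
  Task 2: C/T = 5/26 (approx. 0.1923)
  Task 3: C/T = 6/32 = 3/16 (approx. 0.1875)
Total utilization U = 1/4 + 5/26 + 3/16 = 131/208
Rounded to 4 decimal places: U = 0.6298
RM (Liu & Layland) bound for 3 tasks = 0.779763; compare with U = 131/208 (approx. 0.629808)
U <= bound, so schedulable by RM sufficient condition.

0.6298


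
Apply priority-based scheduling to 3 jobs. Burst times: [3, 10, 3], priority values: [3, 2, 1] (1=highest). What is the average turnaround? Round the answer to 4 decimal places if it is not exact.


Sort by priority (ascending = highest first):
Order: [(1, 3), (2, 10), (3, 3)]
Completion times:
  Priority 1, burst=3, C=3
  Priority 2, burst=10, C=13
  Priority 3, burst=3, C=16
Average turnaround = 32/3 = 10.6667

10.6667


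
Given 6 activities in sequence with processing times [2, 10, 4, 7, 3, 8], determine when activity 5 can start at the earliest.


Activity 5 starts after activities 1 through 4 complete.
Predecessor durations: [2, 10, 4, 7]
ES = 2 + 10 + 4 + 7 = 23

23


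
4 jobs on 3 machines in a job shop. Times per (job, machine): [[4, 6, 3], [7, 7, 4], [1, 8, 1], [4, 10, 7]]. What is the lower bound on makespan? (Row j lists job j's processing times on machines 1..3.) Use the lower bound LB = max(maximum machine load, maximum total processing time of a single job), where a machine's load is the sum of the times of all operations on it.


Machine loads:
  Machine 1: 4 + 7 + 1 + 4 = 16
  Machine 2: 6 + 7 + 8 + 10 = 31
  Machine 3: 3 + 4 + 1 + 7 = 15
Max machine load = 31
Job totals:
  Job 1: 13
  Job 2: 18
  Job 3: 10
  Job 4: 21
Max job total = 21
Lower bound = max(31, 21) = 31

31


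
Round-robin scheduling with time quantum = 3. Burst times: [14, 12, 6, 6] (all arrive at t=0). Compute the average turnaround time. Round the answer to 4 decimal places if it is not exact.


Time quantum = 3
Execution trace:
  J1 runs 3 units, time = 3
  J2 runs 3 units, time = 6
  J3 runs 3 units, time = 9
  J4 runs 3 units, time = 12
  J1 runs 3 units, time = 15
  J2 runs 3 units, time = 18
  J3 runs 3 units, time = 21
  J4 runs 3 units, time = 24
  J1 runs 3 units, time = 27
  J2 runs 3 units, time = 30
  J1 runs 3 units, time = 33
  J2 runs 3 units, time = 36
  J1 runs 2 units, time = 38
Finish times: [38, 36, 21, 24]
Average turnaround = 119/4 = 29.75

29.75


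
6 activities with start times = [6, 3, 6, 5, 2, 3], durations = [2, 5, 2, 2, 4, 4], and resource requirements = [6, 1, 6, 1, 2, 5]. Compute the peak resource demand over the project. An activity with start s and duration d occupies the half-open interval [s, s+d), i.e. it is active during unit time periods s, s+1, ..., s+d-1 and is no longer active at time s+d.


Each activity i is active on [start_i, start_i + duration_i).
Compute total resource usage per time slot:
  t=0: active resources = [], total = 0
  t=1: active resources = [], total = 0
  t=2: active resources = [2], total = 2
  t=3: active resources = [1, 2, 5], total = 8
  t=4: active resources = [1, 2, 5], total = 8
  t=5: active resources = [1, 1, 2, 5], total = 9
  t=6: active resources = [6, 1, 6, 1, 5], total = 19
  t=7: active resources = [6, 1, 6], total = 13
Peak resource demand = 19

19


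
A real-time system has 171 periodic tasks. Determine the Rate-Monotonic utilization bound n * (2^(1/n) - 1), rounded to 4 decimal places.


Compute 2^(1/171) = 1.0040617188
Subtract 1: 1.0040617188 - 1 = 0.0040617188
Multiply by n: 171 * 0.0040617188 = 0.6945539148
Round to 4 dp: 0.6946

0.6946


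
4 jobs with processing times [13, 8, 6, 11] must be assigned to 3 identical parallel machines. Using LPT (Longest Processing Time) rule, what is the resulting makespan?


Sort jobs in decreasing order (LPT): [13, 11, 8, 6]
Assign each job to the least loaded machine:
  Machine 1: jobs [13], load = 13
  Machine 2: jobs [11], load = 11
  Machine 3: jobs [8, 6], load = 14
Makespan = max load = 14

14


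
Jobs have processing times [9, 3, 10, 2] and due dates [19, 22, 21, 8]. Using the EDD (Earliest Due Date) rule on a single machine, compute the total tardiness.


Sort by due date (EDD order): [(2, 8), (9, 19), (10, 21), (3, 22)]
Compute completion times and tardiness:
  Job 1: p=2, d=8, C=2, tardiness=max(0,2-8)=0
  Job 2: p=9, d=19, C=11, tardiness=max(0,11-19)=0
  Job 3: p=10, d=21, C=21, tardiness=max(0,21-21)=0
  Job 4: p=3, d=22, C=24, tardiness=max(0,24-22)=2
Total tardiness = 2

2


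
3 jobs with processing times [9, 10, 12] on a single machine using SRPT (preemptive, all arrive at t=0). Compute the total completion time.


Since all jobs arrive at t=0, SRPT equals SPT ordering.
SPT order: [9, 10, 12]
Completion times:
  Job 1: p=9, C=9
  Job 2: p=10, C=19
  Job 3: p=12, C=31
Total completion time = 9 + 19 + 31 = 59

59


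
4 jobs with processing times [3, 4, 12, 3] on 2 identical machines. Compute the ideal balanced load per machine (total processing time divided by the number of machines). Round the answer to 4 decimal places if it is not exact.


Total processing time = 3 + 4 + 12 + 3 = 22
Number of machines = 2
Ideal balanced load = 22 / 2 = 11.0

11.0


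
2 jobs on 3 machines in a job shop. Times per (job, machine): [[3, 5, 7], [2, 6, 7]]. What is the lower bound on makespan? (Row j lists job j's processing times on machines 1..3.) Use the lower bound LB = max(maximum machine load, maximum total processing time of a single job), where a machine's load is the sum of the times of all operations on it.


Machine loads:
  Machine 1: 3 + 2 = 5
  Machine 2: 5 + 6 = 11
  Machine 3: 7 + 7 = 14
Max machine load = 14
Job totals:
  Job 1: 15
  Job 2: 15
Max job total = 15
Lower bound = max(14, 15) = 15

15


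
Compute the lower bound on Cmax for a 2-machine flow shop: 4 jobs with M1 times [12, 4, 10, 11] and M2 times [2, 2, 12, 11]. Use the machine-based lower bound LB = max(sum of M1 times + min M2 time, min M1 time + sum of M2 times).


LB1 = sum(M1 times) + min(M2 times) = 37 + 2 = 39
LB2 = min(M1 times) + sum(M2 times) = 4 + 27 = 31
Lower bound = max(LB1, LB2) = max(39, 31) = 39

39


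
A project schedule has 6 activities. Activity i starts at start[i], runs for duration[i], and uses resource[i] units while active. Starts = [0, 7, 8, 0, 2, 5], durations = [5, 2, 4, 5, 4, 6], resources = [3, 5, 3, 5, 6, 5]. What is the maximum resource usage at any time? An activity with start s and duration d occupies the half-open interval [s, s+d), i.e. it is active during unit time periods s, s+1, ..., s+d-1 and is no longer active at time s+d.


Each activity i is active on [start_i, start_i + duration_i).
Compute total resource usage per time slot:
  t=0: active resources = [3, 5], total = 8
  t=1: active resources = [3, 5], total = 8
  t=2: active resources = [3, 5, 6], total = 14
  t=3: active resources = [3, 5, 6], total = 14
  t=4: active resources = [3, 5, 6], total = 14
  t=5: active resources = [6, 5], total = 11
  t=6: active resources = [5], total = 5
  t=7: active resources = [5, 5], total = 10
  t=8: active resources = [5, 3, 5], total = 13
  t=9: active resources = [3, 5], total = 8
  t=10: active resources = [3, 5], total = 8
  t=11: active resources = [3], total = 3
Peak resource demand = 14

14


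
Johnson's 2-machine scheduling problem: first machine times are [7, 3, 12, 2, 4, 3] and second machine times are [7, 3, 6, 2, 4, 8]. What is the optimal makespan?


Apply Johnson's rule:
  Group 1 (a <= b): [(4, 2, 2), (2, 3, 3), (6, 3, 8), (5, 4, 4), (1, 7, 7)]
  Group 2 (a > b): [(3, 12, 6)]
Optimal job order: [4, 2, 6, 5, 1, 3]
Schedule:
  Job 4: M1 done at 2, M2 done at 4
  Job 2: M1 done at 5, M2 done at 8
  Job 6: M1 done at 8, M2 done at 16
  Job 5: M1 done at 12, M2 done at 20
  Job 1: M1 done at 19, M2 done at 27
  Job 3: M1 done at 31, M2 done at 37
Makespan = 37

37


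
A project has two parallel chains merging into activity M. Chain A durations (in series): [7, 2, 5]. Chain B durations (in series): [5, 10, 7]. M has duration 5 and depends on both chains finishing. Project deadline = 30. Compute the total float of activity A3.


Forward pass: ES(A3) = sum of predecessors on chain A = 9
EF = ES + duration = 9 + 5 = 14
Backward pass: LF(M) = deadline = 30; LS(M) = 30 - 5 = 25
LF(A3) = LS(M) - sum(successors on chain A) = 25 - 0 = 25
LS = LF - duration = 25 - 5 = 20
Total float = LS - ES = 20 - 9 = 11

11


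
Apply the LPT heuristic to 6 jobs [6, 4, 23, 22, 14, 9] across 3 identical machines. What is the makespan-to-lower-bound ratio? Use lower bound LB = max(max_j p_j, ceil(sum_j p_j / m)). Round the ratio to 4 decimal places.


LPT order: [23, 22, 14, 9, 6, 4]
Machine loads after assignment: [27, 28, 23]
LPT makespan = 28
Lower bound = max(max_job, ceil(total/3)) = max(23, 26) = 26
Ratio = 28 / 26 = 1.0769

1.0769


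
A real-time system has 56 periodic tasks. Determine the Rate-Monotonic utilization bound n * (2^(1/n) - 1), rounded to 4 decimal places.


Compute 2^(1/56) = 1.0124545481
Subtract 1: 1.0124545481 - 1 = 0.0124545481
Multiply by n: 56 * 0.0124545481 = 0.6974546936
Round to 4 dp: 0.6975

0.6975


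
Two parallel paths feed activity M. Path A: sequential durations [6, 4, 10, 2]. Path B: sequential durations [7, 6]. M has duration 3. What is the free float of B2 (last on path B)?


ES(B2) = sum of predecessors on chain B = 7
EF(B2) = ES + duration = 7 + 6 = 13
Successor of B2 is M. ES(M) = max(sum(A), sum(B)) = max(22, 13) = 22
Free float = ES(successor) - EF(current) = 22 - 13 = 9

9


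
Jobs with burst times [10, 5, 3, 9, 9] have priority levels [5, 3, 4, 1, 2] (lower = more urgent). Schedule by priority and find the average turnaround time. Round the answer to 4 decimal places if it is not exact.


Sort by priority (ascending = highest first):
Order: [(1, 9), (2, 9), (3, 5), (4, 3), (5, 10)]
Completion times:
  Priority 1, burst=9, C=9
  Priority 2, burst=9, C=18
  Priority 3, burst=5, C=23
  Priority 4, burst=3, C=26
  Priority 5, burst=10, C=36
Average turnaround = 112/5 = 22.4

22.4


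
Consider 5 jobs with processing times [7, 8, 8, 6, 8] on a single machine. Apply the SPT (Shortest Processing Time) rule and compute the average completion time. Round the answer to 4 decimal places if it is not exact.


Sort jobs by processing time (SPT order): [6, 7, 8, 8, 8]
Compute completion times sequentially:
  Job 1: processing = 6, completes at 6
  Job 2: processing = 7, completes at 13
  Job 3: processing = 8, completes at 21
  Job 4: processing = 8, completes at 29
  Job 5: processing = 8, completes at 37
Sum of completion times = 106
Average completion time = 106/5 = 21.2

21.2


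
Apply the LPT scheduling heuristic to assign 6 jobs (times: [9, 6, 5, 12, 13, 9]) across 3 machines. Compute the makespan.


Sort jobs in decreasing order (LPT): [13, 12, 9, 9, 6, 5]
Assign each job to the least loaded machine:
  Machine 1: jobs [13, 5], load = 18
  Machine 2: jobs [12, 6], load = 18
  Machine 3: jobs [9, 9], load = 18
Makespan = max load = 18

18


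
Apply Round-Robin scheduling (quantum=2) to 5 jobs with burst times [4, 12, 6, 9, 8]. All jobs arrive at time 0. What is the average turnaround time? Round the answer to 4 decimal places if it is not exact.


Time quantum = 2
Execution trace:
  J1 runs 2 units, time = 2
  J2 runs 2 units, time = 4
  J3 runs 2 units, time = 6
  J4 runs 2 units, time = 8
  J5 runs 2 units, time = 10
  J1 runs 2 units, time = 12
  J2 runs 2 units, time = 14
  J3 runs 2 units, time = 16
  J4 runs 2 units, time = 18
  J5 runs 2 units, time = 20
  J2 runs 2 units, time = 22
  J3 runs 2 units, time = 24
  J4 runs 2 units, time = 26
  J5 runs 2 units, time = 28
  J2 runs 2 units, time = 30
  J4 runs 2 units, time = 32
  J5 runs 2 units, time = 34
  J2 runs 2 units, time = 36
  J4 runs 1 units, time = 37
  J2 runs 2 units, time = 39
Finish times: [12, 39, 24, 37, 34]
Average turnaround = 146/5 = 29.2

29.2


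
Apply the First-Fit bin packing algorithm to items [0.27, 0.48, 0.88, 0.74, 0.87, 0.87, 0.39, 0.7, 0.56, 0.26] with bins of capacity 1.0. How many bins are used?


Place items sequentially using First-Fit:
  Item 0.27 -> new Bin 1
  Item 0.48 -> Bin 1 (now 0.75)
  Item 0.88 -> new Bin 2
  Item 0.74 -> new Bin 3
  Item 0.87 -> new Bin 4
  Item 0.87 -> new Bin 5
  Item 0.39 -> new Bin 6
  Item 0.7 -> new Bin 7
  Item 0.56 -> Bin 6 (now 0.95)
  Item 0.26 -> Bin 3 (now 1.0)
Total bins used = 7

7


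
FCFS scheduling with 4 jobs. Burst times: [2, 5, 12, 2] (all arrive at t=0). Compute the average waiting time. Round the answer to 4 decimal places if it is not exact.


FCFS order (as given): [2, 5, 12, 2]
Waiting times:
  Job 1: wait = 0
  Job 2: wait = 2
  Job 3: wait = 7
  Job 4: wait = 19
Sum of waiting times = 28
Average waiting time = 28/4 = 7.0

7.0


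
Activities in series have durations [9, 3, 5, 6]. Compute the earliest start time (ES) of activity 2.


Activity 2 starts after activities 1 through 1 complete.
Predecessor durations: [9]
ES = 9 = 9

9


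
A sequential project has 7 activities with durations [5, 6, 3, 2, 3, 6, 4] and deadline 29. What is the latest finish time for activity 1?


LF(activity 1) = deadline - sum of successor durations
Successors: activities 2 through 7 with durations [6, 3, 2, 3, 6, 4]
Sum of successor durations = 24
LF = 29 - 24 = 5

5


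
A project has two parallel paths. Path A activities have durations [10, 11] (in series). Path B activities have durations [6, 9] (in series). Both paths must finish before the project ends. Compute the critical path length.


Path A total = 10 + 11 = 21
Path B total = 6 + 9 = 15
Critical path = longest path = max(21, 15) = 21

21


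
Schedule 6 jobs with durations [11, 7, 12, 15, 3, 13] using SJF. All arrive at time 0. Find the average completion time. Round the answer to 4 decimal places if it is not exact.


SJF order (ascending): [3, 7, 11, 12, 13, 15]
Completion times:
  Job 1: burst=3, C=3
  Job 2: burst=7, C=10
  Job 3: burst=11, C=21
  Job 4: burst=12, C=33
  Job 5: burst=13, C=46
  Job 6: burst=15, C=61
Average completion = 174/6 = 29.0

29.0


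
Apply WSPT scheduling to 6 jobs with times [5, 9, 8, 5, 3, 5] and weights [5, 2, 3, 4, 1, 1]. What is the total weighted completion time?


Compute p/w ratios and sort ascending (WSPT): [(5, 5), (5, 4), (8, 3), (3, 1), (9, 2), (5, 1)]
Compute weighted completion times:
  Job (p=5,w=5): C=5, w*C=5*5=25
  Job (p=5,w=4): C=10, w*C=4*10=40
  Job (p=8,w=3): C=18, w*C=3*18=54
  Job (p=3,w=1): C=21, w*C=1*21=21
  Job (p=9,w=2): C=30, w*C=2*30=60
  Job (p=5,w=1): C=35, w*C=1*35=35
Total weighted completion time = 235

235


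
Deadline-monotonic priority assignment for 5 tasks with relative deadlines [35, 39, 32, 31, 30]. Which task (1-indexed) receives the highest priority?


Sort tasks by relative deadline (ascending):
  Task 5: deadline = 30
  Task 4: deadline = 31
  Task 3: deadline = 32
  Task 1: deadline = 35
  Task 2: deadline = 39
Priority order (highest first): [5, 4, 3, 1, 2]
Highest priority task = 5

5


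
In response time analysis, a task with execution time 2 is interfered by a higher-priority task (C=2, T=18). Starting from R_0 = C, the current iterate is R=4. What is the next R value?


R_next = C + ceil(R_prev / T_hp) * C_hp
ceil(4 / 18) = ceil(0.2222) = 1
Interference = 1 * 2 = 2
R_next = 2 + 2 = 4
R_next = R_prev, so the iteration has converged (response time = 4).

4


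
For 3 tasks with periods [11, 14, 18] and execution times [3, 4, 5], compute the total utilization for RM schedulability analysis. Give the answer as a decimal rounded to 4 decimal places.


Compute individual utilizations (exact fractions):
  Task 1: C/T = 3/11 (approx. 0.2727)
  Task 2: C/T = 4/14 = 2/7 (approx. 0.2857)
  Task 3: C/T = 5/18 (approx. 0.2778)
Total utilization U = 3/11 + 2/7 + 5/18 = 1159/1386
Rounded to 4 decimal places: U = 0.8362
RM (Liu & Layland) bound for 3 tasks = 0.779763; compare with U = 1159/1386 (approx. 0.836219)
bound < U <= 1, so the RM sufficient condition is not met (inconclusive; an exact test such as response-time analysis is needed).

0.8362


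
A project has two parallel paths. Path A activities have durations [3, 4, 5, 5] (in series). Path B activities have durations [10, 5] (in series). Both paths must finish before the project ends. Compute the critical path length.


Path A total = 3 + 4 + 5 + 5 = 17
Path B total = 10 + 5 = 15
Critical path = longest path = max(17, 15) = 17

17


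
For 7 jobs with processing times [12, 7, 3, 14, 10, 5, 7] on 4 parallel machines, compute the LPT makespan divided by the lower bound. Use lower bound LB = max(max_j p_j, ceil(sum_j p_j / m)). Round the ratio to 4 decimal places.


LPT order: [14, 12, 10, 7, 7, 5, 3]
Machine loads after assignment: [14, 15, 15, 14]
LPT makespan = 15
Lower bound = max(max_job, ceil(total/4)) = max(14, 15) = 15
Ratio = 15 / 15 = 1.0

1.0


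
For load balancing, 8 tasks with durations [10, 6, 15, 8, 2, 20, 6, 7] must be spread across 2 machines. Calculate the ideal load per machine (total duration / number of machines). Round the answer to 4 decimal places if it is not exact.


Total processing time = 10 + 6 + 15 + 8 + 2 + 20 + 6 + 7 = 74
Number of machines = 2
Ideal balanced load = 74 / 2 = 37.0

37.0


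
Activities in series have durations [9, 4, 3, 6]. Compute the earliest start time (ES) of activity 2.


Activity 2 starts after activities 1 through 1 complete.
Predecessor durations: [9]
ES = 9 = 9

9


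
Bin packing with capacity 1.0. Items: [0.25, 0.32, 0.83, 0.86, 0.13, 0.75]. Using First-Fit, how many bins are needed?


Place items sequentially using First-Fit:
  Item 0.25 -> new Bin 1
  Item 0.32 -> Bin 1 (now 0.57)
  Item 0.83 -> new Bin 2
  Item 0.86 -> new Bin 3
  Item 0.13 -> Bin 1 (now 0.7)
  Item 0.75 -> new Bin 4
Total bins used = 4

4


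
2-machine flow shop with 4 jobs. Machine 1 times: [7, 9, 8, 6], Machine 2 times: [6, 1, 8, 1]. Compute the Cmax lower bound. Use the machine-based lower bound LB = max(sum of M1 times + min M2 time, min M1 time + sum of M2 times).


LB1 = sum(M1 times) + min(M2 times) = 30 + 1 = 31
LB2 = min(M1 times) + sum(M2 times) = 6 + 16 = 22
Lower bound = max(LB1, LB2) = max(31, 22) = 31

31


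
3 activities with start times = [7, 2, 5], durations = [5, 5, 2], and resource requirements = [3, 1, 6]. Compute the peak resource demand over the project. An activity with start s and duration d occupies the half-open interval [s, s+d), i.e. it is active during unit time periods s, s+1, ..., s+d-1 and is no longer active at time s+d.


Each activity i is active on [start_i, start_i + duration_i).
Compute total resource usage per time slot:
  t=0: active resources = [], total = 0
  t=1: active resources = [], total = 0
  t=2: active resources = [1], total = 1
  t=3: active resources = [1], total = 1
  t=4: active resources = [1], total = 1
  t=5: active resources = [1, 6], total = 7
  t=6: active resources = [1, 6], total = 7
  t=7: active resources = [3], total = 3
  t=8: active resources = [3], total = 3
  t=9: active resources = [3], total = 3
  t=10: active resources = [3], total = 3
  t=11: active resources = [3], total = 3
Peak resource demand = 7

7


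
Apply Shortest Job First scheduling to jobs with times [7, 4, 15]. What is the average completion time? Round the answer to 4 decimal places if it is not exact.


SJF order (ascending): [4, 7, 15]
Completion times:
  Job 1: burst=4, C=4
  Job 2: burst=7, C=11
  Job 3: burst=15, C=26
Average completion = 41/3 = 13.6667

13.6667


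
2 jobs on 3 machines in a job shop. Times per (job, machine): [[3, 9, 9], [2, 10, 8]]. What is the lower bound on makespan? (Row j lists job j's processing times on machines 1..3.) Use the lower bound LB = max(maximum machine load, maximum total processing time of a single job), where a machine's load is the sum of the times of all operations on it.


Machine loads:
  Machine 1: 3 + 2 = 5
  Machine 2: 9 + 10 = 19
  Machine 3: 9 + 8 = 17
Max machine load = 19
Job totals:
  Job 1: 21
  Job 2: 20
Max job total = 21
Lower bound = max(19, 21) = 21

21


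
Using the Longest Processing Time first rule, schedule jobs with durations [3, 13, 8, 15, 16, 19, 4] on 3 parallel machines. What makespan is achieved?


Sort jobs in decreasing order (LPT): [19, 16, 15, 13, 8, 4, 3]
Assign each job to the least loaded machine:
  Machine 1: jobs [19, 4, 3], load = 26
  Machine 2: jobs [16, 8], load = 24
  Machine 3: jobs [15, 13], load = 28
Makespan = max load = 28

28


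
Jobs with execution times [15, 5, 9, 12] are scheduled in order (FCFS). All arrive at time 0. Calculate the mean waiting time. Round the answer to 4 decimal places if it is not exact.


FCFS order (as given): [15, 5, 9, 12]
Waiting times:
  Job 1: wait = 0
  Job 2: wait = 15
  Job 3: wait = 20
  Job 4: wait = 29
Sum of waiting times = 64
Average waiting time = 64/4 = 16.0

16.0


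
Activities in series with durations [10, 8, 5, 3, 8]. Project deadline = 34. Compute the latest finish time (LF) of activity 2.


LF(activity 2) = deadline - sum of successor durations
Successors: activities 3 through 5 with durations [5, 3, 8]
Sum of successor durations = 16
LF = 34 - 16 = 18

18


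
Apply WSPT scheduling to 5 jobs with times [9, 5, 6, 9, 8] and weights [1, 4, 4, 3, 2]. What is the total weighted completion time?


Compute p/w ratios and sort ascending (WSPT): [(5, 4), (6, 4), (9, 3), (8, 2), (9, 1)]
Compute weighted completion times:
  Job (p=5,w=4): C=5, w*C=4*5=20
  Job (p=6,w=4): C=11, w*C=4*11=44
  Job (p=9,w=3): C=20, w*C=3*20=60
  Job (p=8,w=2): C=28, w*C=2*28=56
  Job (p=9,w=1): C=37, w*C=1*37=37
Total weighted completion time = 217

217


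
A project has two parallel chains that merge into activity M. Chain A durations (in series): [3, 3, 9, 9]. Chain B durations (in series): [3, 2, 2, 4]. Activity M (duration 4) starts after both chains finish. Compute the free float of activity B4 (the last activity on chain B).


ES(B4) = sum of predecessors on chain B = 7
EF(B4) = ES + duration = 7 + 4 = 11
Successor of B4 is M. ES(M) = max(sum(A), sum(B)) = max(24, 11) = 24
Free float = ES(successor) - EF(current) = 24 - 11 = 13

13


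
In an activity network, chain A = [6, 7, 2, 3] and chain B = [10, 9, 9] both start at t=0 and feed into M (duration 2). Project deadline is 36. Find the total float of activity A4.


Forward pass: ES(A4) = sum of predecessors on chain A = 15
EF = ES + duration = 15 + 3 = 18
Backward pass: LF(M) = deadline = 36; LS(M) = 36 - 2 = 34
LF(A4) = LS(M) - sum(successors on chain A) = 34 - 0 = 34
LS = LF - duration = 34 - 3 = 31
Total float = LS - ES = 31 - 15 = 16

16


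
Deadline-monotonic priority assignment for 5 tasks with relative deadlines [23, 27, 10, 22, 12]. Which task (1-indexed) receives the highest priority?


Sort tasks by relative deadline (ascending):
  Task 3: deadline = 10
  Task 5: deadline = 12
  Task 4: deadline = 22
  Task 1: deadline = 23
  Task 2: deadline = 27
Priority order (highest first): [3, 5, 4, 1, 2]
Highest priority task = 3

3


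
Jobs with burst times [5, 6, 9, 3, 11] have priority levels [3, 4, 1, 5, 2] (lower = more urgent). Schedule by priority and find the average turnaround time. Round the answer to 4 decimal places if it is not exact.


Sort by priority (ascending = highest first):
Order: [(1, 9), (2, 11), (3, 5), (4, 6), (5, 3)]
Completion times:
  Priority 1, burst=9, C=9
  Priority 2, burst=11, C=20
  Priority 3, burst=5, C=25
  Priority 4, burst=6, C=31
  Priority 5, burst=3, C=34
Average turnaround = 119/5 = 23.8

23.8


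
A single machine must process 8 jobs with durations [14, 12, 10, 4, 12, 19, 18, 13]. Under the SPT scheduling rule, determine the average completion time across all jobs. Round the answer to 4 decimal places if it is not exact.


Sort jobs by processing time (SPT order): [4, 10, 12, 12, 13, 14, 18, 19]
Compute completion times sequentially:
  Job 1: processing = 4, completes at 4
  Job 2: processing = 10, completes at 14
  Job 3: processing = 12, completes at 26
  Job 4: processing = 12, completes at 38
  Job 5: processing = 13, completes at 51
  Job 6: processing = 14, completes at 65
  Job 7: processing = 18, completes at 83
  Job 8: processing = 19, completes at 102
Sum of completion times = 383
Average completion time = 383/8 = 47.875

47.875


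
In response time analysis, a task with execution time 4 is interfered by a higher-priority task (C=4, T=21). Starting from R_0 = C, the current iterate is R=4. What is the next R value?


R_next = C + ceil(R_prev / T_hp) * C_hp
ceil(4 / 21) = ceil(0.1905) = 1
Interference = 1 * 4 = 4
R_next = 4 + 4 = 8

8


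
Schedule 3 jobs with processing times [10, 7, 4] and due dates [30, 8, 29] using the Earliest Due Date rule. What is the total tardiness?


Sort by due date (EDD order): [(7, 8), (4, 29), (10, 30)]
Compute completion times and tardiness:
  Job 1: p=7, d=8, C=7, tardiness=max(0,7-8)=0
  Job 2: p=4, d=29, C=11, tardiness=max(0,11-29)=0
  Job 3: p=10, d=30, C=21, tardiness=max(0,21-30)=0
Total tardiness = 0

0


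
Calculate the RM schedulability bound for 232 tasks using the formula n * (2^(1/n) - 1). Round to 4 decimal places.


Compute 2^(1/232) = 1.0029921710
Subtract 1: 1.0029921710 - 1 = 0.0029921710
Multiply by n: 232 * 0.0029921710 = 0.6941836720
Round to 4 dp: 0.6942

0.6942


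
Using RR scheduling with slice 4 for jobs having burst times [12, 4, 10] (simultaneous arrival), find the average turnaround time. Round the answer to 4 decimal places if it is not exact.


Time quantum = 4
Execution trace:
  J1 runs 4 units, time = 4
  J2 runs 4 units, time = 8
  J3 runs 4 units, time = 12
  J1 runs 4 units, time = 16
  J3 runs 4 units, time = 20
  J1 runs 4 units, time = 24
  J3 runs 2 units, time = 26
Finish times: [24, 8, 26]
Average turnaround = 58/3 = 19.3333

19.3333


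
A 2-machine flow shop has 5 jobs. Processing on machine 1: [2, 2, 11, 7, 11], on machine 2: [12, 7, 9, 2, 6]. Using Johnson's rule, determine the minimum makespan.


Apply Johnson's rule:
  Group 1 (a <= b): [(1, 2, 12), (2, 2, 7)]
  Group 2 (a > b): [(3, 11, 9), (5, 11, 6), (4, 7, 2)]
Optimal job order: [1, 2, 3, 5, 4]
Schedule:
  Job 1: M1 done at 2, M2 done at 14
  Job 2: M1 done at 4, M2 done at 21
  Job 3: M1 done at 15, M2 done at 30
  Job 5: M1 done at 26, M2 done at 36
  Job 4: M1 done at 33, M2 done at 38
Makespan = 38

38


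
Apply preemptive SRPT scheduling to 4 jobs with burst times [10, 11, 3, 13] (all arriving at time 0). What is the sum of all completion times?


Since all jobs arrive at t=0, SRPT equals SPT ordering.
SPT order: [3, 10, 11, 13]
Completion times:
  Job 1: p=3, C=3
  Job 2: p=10, C=13
  Job 3: p=11, C=24
  Job 4: p=13, C=37
Total completion time = 3 + 13 + 24 + 37 = 77

77


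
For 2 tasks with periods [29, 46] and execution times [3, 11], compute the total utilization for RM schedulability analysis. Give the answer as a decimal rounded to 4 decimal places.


Compute individual utilizations (exact fractions):
  Task 1: C/T = 3/29 (approx. 0.1034)
  Task 2: C/T = 11/46 (approx. 0.2391)
Total utilization U = 3/29 + 11/46 = 457/1334
Rounded to 4 decimal places: U = 0.3426
RM (Liu & Layland) bound for 2 tasks = 0.828427; compare with U = 457/1334 (approx. 0.342579)
U <= bound, so schedulable by RM sufficient condition.

0.3426


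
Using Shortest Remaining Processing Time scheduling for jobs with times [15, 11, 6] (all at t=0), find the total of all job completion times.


Since all jobs arrive at t=0, SRPT equals SPT ordering.
SPT order: [6, 11, 15]
Completion times:
  Job 1: p=6, C=6
  Job 2: p=11, C=17
  Job 3: p=15, C=32
Total completion time = 6 + 17 + 32 = 55

55


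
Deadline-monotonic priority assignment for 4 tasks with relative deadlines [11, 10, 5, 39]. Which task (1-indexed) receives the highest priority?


Sort tasks by relative deadline (ascending):
  Task 3: deadline = 5
  Task 2: deadline = 10
  Task 1: deadline = 11
  Task 4: deadline = 39
Priority order (highest first): [3, 2, 1, 4]
Highest priority task = 3

3


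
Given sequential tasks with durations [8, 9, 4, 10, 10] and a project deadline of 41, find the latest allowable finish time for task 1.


LF(activity 1) = deadline - sum of successor durations
Successors: activities 2 through 5 with durations [9, 4, 10, 10]
Sum of successor durations = 33
LF = 41 - 33 = 8

8


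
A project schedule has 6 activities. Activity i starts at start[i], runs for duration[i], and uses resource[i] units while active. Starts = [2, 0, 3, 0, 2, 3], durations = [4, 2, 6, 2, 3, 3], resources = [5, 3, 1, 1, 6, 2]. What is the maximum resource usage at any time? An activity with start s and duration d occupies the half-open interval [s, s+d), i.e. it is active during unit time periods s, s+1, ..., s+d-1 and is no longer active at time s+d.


Each activity i is active on [start_i, start_i + duration_i).
Compute total resource usage per time slot:
  t=0: active resources = [3, 1], total = 4
  t=1: active resources = [3, 1], total = 4
  t=2: active resources = [5, 6], total = 11
  t=3: active resources = [5, 1, 6, 2], total = 14
  t=4: active resources = [5, 1, 6, 2], total = 14
  t=5: active resources = [5, 1, 2], total = 8
  t=6: active resources = [1], total = 1
  t=7: active resources = [1], total = 1
  t=8: active resources = [1], total = 1
Peak resource demand = 14

14


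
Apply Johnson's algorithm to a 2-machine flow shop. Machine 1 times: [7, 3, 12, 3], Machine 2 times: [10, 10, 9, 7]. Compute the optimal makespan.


Apply Johnson's rule:
  Group 1 (a <= b): [(2, 3, 10), (4, 3, 7), (1, 7, 10)]
  Group 2 (a > b): [(3, 12, 9)]
Optimal job order: [2, 4, 1, 3]
Schedule:
  Job 2: M1 done at 3, M2 done at 13
  Job 4: M1 done at 6, M2 done at 20
  Job 1: M1 done at 13, M2 done at 30
  Job 3: M1 done at 25, M2 done at 39
Makespan = 39

39


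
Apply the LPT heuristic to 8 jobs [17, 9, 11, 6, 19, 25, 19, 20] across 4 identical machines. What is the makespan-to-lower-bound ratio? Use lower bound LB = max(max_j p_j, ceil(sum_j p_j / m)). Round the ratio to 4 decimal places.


LPT order: [25, 20, 19, 19, 17, 11, 9, 6]
Machine loads after assignment: [31, 29, 36, 30]
LPT makespan = 36
Lower bound = max(max_job, ceil(total/4)) = max(25, 32) = 32
Ratio = 36 / 32 = 1.125

1.125


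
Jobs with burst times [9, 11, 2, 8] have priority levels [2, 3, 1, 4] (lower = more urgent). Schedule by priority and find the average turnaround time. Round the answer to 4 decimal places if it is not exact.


Sort by priority (ascending = highest first):
Order: [(1, 2), (2, 9), (3, 11), (4, 8)]
Completion times:
  Priority 1, burst=2, C=2
  Priority 2, burst=9, C=11
  Priority 3, burst=11, C=22
  Priority 4, burst=8, C=30
Average turnaround = 65/4 = 16.25

16.25


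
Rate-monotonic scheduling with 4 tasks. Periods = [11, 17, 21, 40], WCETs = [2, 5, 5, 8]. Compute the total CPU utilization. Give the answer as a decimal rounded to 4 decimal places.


Compute individual utilizations (exact fractions):
  Task 1: C/T = 2/11 (approx. 0.1818)
  Task 2: C/T = 5/17 (approx. 0.2941)
  Task 3: C/T = 5/21 (approx. 0.2381)
  Task 4: C/T = 8/40 = 1/5 (approx. 0.2)
Total utilization U = 2/11 + 5/17 + 5/21 + 1/5 = 17947/19635
Rounded to 4 decimal places: U = 0.9140
RM (Liu & Layland) bound for 4 tasks = 0.756828; compare with U = 17947/19635 (approx. 0.914031)
bound < U <= 1, so the RM sufficient condition is not met (inconclusive; an exact test such as response-time analysis is needed).

0.9140


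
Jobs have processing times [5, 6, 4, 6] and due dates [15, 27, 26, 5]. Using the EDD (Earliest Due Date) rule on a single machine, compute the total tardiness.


Sort by due date (EDD order): [(6, 5), (5, 15), (4, 26), (6, 27)]
Compute completion times and tardiness:
  Job 1: p=6, d=5, C=6, tardiness=max(0,6-5)=1
  Job 2: p=5, d=15, C=11, tardiness=max(0,11-15)=0
  Job 3: p=4, d=26, C=15, tardiness=max(0,15-26)=0
  Job 4: p=6, d=27, C=21, tardiness=max(0,21-27)=0
Total tardiness = 1

1


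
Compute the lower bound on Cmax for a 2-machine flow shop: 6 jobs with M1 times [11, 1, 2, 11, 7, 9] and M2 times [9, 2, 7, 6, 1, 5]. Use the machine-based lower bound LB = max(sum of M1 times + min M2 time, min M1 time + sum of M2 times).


LB1 = sum(M1 times) + min(M2 times) = 41 + 1 = 42
LB2 = min(M1 times) + sum(M2 times) = 1 + 30 = 31
Lower bound = max(LB1, LB2) = max(42, 31) = 42

42


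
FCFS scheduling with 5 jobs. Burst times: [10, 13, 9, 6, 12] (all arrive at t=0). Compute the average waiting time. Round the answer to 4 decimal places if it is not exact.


FCFS order (as given): [10, 13, 9, 6, 12]
Waiting times:
  Job 1: wait = 0
  Job 2: wait = 10
  Job 3: wait = 23
  Job 4: wait = 32
  Job 5: wait = 38
Sum of waiting times = 103
Average waiting time = 103/5 = 20.6

20.6


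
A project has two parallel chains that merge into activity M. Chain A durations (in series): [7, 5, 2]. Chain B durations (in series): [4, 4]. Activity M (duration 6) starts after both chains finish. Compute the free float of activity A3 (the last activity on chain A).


ES(A3) = sum of predecessors on chain A = 12
EF(A3) = ES + duration = 12 + 2 = 14
Successor of A3 is M. ES(M) = max(sum(A), sum(B)) = max(14, 8) = 14
Free float = ES(successor) - EF(current) = 14 - 14 = 0

0


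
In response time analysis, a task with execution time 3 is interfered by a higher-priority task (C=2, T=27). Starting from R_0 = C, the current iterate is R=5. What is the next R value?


R_next = C + ceil(R_prev / T_hp) * C_hp
ceil(5 / 27) = ceil(0.1852) = 1
Interference = 1 * 2 = 2
R_next = 3 + 2 = 5
R_next = R_prev, so the iteration has converged (response time = 5).

5


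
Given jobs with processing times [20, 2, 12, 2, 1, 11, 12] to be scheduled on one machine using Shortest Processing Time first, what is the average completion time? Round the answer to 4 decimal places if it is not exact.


Sort jobs by processing time (SPT order): [1, 2, 2, 11, 12, 12, 20]
Compute completion times sequentially:
  Job 1: processing = 1, completes at 1
  Job 2: processing = 2, completes at 3
  Job 3: processing = 2, completes at 5
  Job 4: processing = 11, completes at 16
  Job 5: processing = 12, completes at 28
  Job 6: processing = 12, completes at 40
  Job 7: processing = 20, completes at 60
Sum of completion times = 153
Average completion time = 153/7 = 21.8571

21.8571


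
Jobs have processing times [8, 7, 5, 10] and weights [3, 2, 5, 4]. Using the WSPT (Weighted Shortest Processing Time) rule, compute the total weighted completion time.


Compute p/w ratios and sort ascending (WSPT): [(5, 5), (10, 4), (8, 3), (7, 2)]
Compute weighted completion times:
  Job (p=5,w=5): C=5, w*C=5*5=25
  Job (p=10,w=4): C=15, w*C=4*15=60
  Job (p=8,w=3): C=23, w*C=3*23=69
  Job (p=7,w=2): C=30, w*C=2*30=60
Total weighted completion time = 214

214


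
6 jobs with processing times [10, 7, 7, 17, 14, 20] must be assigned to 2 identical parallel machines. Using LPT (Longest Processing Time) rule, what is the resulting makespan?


Sort jobs in decreasing order (LPT): [20, 17, 14, 10, 7, 7]
Assign each job to the least loaded machine:
  Machine 1: jobs [20, 10, 7], load = 37
  Machine 2: jobs [17, 14, 7], load = 38
Makespan = max load = 38

38


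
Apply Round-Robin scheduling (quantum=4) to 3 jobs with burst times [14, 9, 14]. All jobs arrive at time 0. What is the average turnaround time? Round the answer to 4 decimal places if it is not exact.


Time quantum = 4
Execution trace:
  J1 runs 4 units, time = 4
  J2 runs 4 units, time = 8
  J3 runs 4 units, time = 12
  J1 runs 4 units, time = 16
  J2 runs 4 units, time = 20
  J3 runs 4 units, time = 24
  J1 runs 4 units, time = 28
  J2 runs 1 units, time = 29
  J3 runs 4 units, time = 33
  J1 runs 2 units, time = 35
  J3 runs 2 units, time = 37
Finish times: [35, 29, 37]
Average turnaround = 101/3 = 33.6667

33.6667


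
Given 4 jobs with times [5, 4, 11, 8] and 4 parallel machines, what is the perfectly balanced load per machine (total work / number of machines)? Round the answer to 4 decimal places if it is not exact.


Total processing time = 5 + 4 + 11 + 8 = 28
Number of machines = 4
Ideal balanced load = 28 / 4 = 7.0

7.0


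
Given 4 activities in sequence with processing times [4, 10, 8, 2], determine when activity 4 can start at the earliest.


Activity 4 starts after activities 1 through 3 complete.
Predecessor durations: [4, 10, 8]
ES = 4 + 10 + 8 = 22

22
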